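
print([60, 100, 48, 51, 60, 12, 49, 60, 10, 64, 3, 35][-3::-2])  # [64, 60, 12, 51, 100]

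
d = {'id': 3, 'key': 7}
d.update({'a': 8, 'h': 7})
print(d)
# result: {'id': 3, 'key': 7, 'a': 8, 'h': 7}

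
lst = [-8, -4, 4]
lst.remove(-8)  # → [-4, 4]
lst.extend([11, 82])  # [-4, 4, 11, 82]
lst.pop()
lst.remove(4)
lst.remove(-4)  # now [11]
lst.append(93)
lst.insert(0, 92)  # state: [92, 11, 93]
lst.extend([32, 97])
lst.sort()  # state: [11, 32, 92, 93, 97]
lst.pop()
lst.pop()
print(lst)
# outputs [11, 32, 92]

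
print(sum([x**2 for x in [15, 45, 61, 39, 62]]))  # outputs 11336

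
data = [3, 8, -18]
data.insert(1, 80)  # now [3, 80, 8, -18]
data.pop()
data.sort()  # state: [3, 8, 80]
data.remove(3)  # [8, 80]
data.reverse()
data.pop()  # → 8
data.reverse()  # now [80]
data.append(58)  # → [80, 58]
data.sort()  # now [58, 80]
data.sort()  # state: [58, 80]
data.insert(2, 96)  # [58, 80, 96]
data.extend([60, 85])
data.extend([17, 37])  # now [58, 80, 96, 60, 85, 17, 37]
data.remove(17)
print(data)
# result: [58, 80, 96, 60, 85, 37]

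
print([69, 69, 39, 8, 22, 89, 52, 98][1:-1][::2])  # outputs [69, 8, 89]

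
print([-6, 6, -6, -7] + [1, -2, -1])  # [-6, 6, -6, -7, 1, -2, -1]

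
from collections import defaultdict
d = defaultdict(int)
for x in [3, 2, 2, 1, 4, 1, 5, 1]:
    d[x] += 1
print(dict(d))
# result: {3: 1, 2: 2, 1: 3, 4: 1, 5: 1}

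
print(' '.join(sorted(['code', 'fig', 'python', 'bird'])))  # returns bird code fig python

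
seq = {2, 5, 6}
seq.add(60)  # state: {2, 5, 6, 60}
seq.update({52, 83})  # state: {2, 5, 6, 52, 60, 83}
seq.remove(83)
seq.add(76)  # {2, 5, 6, 52, 60, 76}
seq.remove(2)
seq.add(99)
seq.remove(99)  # {5, 6, 52, 60, 76}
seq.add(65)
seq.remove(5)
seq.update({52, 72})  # {6, 52, 60, 65, 72, 76}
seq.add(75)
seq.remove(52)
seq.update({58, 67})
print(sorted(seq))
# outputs [6, 58, 60, 65, 67, 72, 75, 76]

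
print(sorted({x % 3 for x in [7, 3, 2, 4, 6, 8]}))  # [0, 1, 2]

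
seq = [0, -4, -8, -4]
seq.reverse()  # [-4, -8, -4, 0]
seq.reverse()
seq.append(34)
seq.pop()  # 34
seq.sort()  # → [-8, -4, -4, 0]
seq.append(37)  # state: [-8, -4, -4, 0, 37]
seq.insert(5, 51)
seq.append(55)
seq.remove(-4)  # [-8, -4, 0, 37, 51, 55]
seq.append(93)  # [-8, -4, 0, 37, 51, 55, 93]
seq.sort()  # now [-8, -4, 0, 37, 51, 55, 93]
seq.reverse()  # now [93, 55, 51, 37, 0, -4, -8]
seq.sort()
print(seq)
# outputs [-8, -4, 0, 37, 51, 55, 93]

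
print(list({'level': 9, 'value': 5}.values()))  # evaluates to [9, 5]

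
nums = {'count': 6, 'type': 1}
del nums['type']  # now {'count': 6}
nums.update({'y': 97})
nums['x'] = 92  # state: {'count': 6, 'y': 97, 'x': 92}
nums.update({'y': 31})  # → {'count': 6, 'y': 31, 'x': 92}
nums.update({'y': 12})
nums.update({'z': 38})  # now {'count': 6, 'y': 12, 'x': 92, 'z': 38}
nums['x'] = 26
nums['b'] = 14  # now {'count': 6, 'y': 12, 'x': 26, 'z': 38, 'b': 14}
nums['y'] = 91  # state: {'count': 6, 'y': 91, 'x': 26, 'z': 38, 'b': 14}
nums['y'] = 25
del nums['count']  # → {'y': 25, 'x': 26, 'z': 38, 'b': 14}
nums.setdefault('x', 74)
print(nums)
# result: {'y': 25, 'x': 26, 'z': 38, 'b': 14}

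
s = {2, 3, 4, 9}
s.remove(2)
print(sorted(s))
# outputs [3, 4, 9]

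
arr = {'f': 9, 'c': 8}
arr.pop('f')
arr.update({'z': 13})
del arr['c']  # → {'z': 13}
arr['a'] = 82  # {'z': 13, 'a': 82}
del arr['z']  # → {'a': 82}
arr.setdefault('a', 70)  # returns 82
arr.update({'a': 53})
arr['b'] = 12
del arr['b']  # {'a': 53}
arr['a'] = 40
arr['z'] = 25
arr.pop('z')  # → 25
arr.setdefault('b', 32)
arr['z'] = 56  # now {'a': 40, 'b': 32, 'z': 56}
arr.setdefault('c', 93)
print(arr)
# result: {'a': 40, 'b': 32, 'z': 56, 'c': 93}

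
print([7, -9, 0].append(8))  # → None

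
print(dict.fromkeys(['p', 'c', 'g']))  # {'p': None, 'c': None, 'g': None}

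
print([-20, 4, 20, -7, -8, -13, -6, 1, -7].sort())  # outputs None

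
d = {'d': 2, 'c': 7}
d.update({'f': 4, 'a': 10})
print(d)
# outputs {'d': 2, 'c': 7, 'f': 4, 'a': 10}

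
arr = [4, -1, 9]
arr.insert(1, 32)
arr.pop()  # 9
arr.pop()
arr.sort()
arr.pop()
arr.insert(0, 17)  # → [17, 4]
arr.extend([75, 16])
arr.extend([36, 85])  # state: [17, 4, 75, 16, 36, 85]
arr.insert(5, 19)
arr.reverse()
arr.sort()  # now [4, 16, 17, 19, 36, 75, 85]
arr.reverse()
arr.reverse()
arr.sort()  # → [4, 16, 17, 19, 36, 75, 85]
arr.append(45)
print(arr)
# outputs [4, 16, 17, 19, 36, 75, 85, 45]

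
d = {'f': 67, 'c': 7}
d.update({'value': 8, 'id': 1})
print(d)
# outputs {'f': 67, 'c': 7, 'value': 8, 'id': 1}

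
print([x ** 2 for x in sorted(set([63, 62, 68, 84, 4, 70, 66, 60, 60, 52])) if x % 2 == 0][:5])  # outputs [16, 2704, 3600, 3844, 4356]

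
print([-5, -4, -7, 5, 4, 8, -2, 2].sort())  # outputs None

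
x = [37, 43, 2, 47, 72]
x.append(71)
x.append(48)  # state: [37, 43, 2, 47, 72, 71, 48]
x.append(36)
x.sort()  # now [2, 36, 37, 43, 47, 48, 71, 72]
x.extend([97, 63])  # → [2, 36, 37, 43, 47, 48, 71, 72, 97, 63]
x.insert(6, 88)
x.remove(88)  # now [2, 36, 37, 43, 47, 48, 71, 72, 97, 63]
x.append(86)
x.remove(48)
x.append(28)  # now [2, 36, 37, 43, 47, 71, 72, 97, 63, 86, 28]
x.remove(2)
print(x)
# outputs [36, 37, 43, 47, 71, 72, 97, 63, 86, 28]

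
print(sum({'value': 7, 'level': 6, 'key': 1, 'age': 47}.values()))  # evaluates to 61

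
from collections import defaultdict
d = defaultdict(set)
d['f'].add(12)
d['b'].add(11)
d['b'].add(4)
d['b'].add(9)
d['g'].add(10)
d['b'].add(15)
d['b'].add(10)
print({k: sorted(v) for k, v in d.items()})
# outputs {'f': [12], 'b': [4, 9, 10, 11, 15], 'g': [10]}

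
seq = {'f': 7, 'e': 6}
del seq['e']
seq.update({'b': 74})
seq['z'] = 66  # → {'f': 7, 'b': 74, 'z': 66}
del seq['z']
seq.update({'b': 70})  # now {'f': 7, 'b': 70}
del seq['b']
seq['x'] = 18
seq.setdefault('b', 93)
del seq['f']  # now {'x': 18, 'b': 93}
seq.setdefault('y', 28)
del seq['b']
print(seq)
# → {'x': 18, 'y': 28}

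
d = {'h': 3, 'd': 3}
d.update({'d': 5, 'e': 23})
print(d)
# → {'h': 3, 'd': 5, 'e': 23}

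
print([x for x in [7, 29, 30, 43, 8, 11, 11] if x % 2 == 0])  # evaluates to [30, 8]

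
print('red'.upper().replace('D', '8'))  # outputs RE8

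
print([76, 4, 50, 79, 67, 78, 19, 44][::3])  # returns [76, 79, 19]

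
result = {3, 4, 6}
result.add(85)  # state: {3, 4, 6, 85}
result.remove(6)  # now {3, 4, 85}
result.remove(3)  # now {4, 85}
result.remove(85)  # {4}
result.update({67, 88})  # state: {4, 67, 88}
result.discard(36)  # {4, 67, 88}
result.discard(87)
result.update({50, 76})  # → {4, 50, 67, 76, 88}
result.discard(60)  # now {4, 50, 67, 76, 88}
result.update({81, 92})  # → {4, 50, 67, 76, 81, 88, 92}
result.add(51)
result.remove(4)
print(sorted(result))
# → [50, 51, 67, 76, 81, 88, 92]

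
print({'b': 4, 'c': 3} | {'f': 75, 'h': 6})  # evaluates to {'b': 4, 'c': 3, 'f': 75, 'h': 6}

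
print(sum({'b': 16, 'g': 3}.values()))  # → 19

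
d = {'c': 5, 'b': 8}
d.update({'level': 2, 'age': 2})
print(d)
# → {'c': 5, 'b': 8, 'level': 2, 'age': 2}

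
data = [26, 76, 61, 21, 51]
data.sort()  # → [21, 26, 51, 61, 76]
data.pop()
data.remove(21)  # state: [26, 51, 61]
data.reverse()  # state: [61, 51, 26]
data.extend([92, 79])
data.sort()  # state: [26, 51, 61, 79, 92]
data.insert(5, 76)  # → [26, 51, 61, 79, 92, 76]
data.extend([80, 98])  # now [26, 51, 61, 79, 92, 76, 80, 98]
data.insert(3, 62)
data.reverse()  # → [98, 80, 76, 92, 79, 62, 61, 51, 26]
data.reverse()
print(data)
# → [26, 51, 61, 62, 79, 92, 76, 80, 98]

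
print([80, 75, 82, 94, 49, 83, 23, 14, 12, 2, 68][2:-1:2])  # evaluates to [82, 49, 23, 12]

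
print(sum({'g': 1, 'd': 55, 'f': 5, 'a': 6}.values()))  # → 67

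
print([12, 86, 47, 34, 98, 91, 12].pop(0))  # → 12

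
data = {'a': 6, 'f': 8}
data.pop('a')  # 6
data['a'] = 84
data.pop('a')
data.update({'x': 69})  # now {'f': 8, 'x': 69}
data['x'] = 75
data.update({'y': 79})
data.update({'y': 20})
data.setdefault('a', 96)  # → 96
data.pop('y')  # 20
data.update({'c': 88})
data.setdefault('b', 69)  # 69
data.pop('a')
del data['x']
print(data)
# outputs {'f': 8, 'c': 88, 'b': 69}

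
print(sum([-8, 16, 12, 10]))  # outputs 30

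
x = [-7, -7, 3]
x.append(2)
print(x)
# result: [-7, -7, 3, 2]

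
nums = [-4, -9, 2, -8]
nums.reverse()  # [-8, 2, -9, -4]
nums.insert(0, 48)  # [48, -8, 2, -9, -4]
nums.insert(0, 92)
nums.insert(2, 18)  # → [92, 48, 18, -8, 2, -9, -4]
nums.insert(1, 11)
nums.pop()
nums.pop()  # -9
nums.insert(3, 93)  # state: [92, 11, 48, 93, 18, -8, 2]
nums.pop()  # 2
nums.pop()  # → -8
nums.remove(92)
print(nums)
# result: [11, 48, 93, 18]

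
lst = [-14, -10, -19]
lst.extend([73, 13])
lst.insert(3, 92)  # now [-14, -10, -19, 92, 73, 13]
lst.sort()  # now [-19, -14, -10, 13, 73, 92]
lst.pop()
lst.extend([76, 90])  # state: [-19, -14, -10, 13, 73, 76, 90]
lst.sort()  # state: [-19, -14, -10, 13, 73, 76, 90]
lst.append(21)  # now [-19, -14, -10, 13, 73, 76, 90, 21]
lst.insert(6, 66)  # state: [-19, -14, -10, 13, 73, 76, 66, 90, 21]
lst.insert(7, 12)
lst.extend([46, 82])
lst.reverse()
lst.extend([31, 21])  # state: [82, 46, 21, 90, 12, 66, 76, 73, 13, -10, -14, -19, 31, 21]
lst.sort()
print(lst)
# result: [-19, -14, -10, 12, 13, 21, 21, 31, 46, 66, 73, 76, 82, 90]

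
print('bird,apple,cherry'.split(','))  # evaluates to ['bird', 'apple', 'cherry']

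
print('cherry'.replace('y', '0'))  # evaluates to cherr0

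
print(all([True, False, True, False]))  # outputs False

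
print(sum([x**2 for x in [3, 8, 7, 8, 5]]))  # 211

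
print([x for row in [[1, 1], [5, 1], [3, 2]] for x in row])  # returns [1, 1, 5, 1, 3, 2]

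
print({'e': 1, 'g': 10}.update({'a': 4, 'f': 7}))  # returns None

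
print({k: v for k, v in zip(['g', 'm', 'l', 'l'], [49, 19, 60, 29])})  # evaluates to {'g': 49, 'm': 19, 'l': 29}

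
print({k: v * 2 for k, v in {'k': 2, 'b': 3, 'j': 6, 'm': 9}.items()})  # {'k': 4, 'b': 6, 'j': 12, 'm': 18}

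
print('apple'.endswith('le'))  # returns True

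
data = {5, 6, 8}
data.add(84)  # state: {5, 6, 8, 84}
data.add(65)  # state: {5, 6, 8, 65, 84}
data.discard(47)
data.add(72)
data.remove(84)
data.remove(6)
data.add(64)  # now {5, 8, 64, 65, 72}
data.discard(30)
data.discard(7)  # {5, 8, 64, 65, 72}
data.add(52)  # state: {5, 8, 52, 64, 65, 72}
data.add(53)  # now {5, 8, 52, 53, 64, 65, 72}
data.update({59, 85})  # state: {5, 8, 52, 53, 59, 64, 65, 72, 85}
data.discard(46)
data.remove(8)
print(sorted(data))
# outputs [5, 52, 53, 59, 64, 65, 72, 85]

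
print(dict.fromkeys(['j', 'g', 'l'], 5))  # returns {'j': 5, 'g': 5, 'l': 5}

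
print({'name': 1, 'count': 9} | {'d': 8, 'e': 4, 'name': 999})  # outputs {'name': 999, 'count': 9, 'd': 8, 'e': 4}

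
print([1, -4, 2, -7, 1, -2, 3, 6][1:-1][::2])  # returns [-4, -7, -2]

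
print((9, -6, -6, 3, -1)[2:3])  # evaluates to (-6,)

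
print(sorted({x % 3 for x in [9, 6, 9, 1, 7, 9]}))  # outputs [0, 1]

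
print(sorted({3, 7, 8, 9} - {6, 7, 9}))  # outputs [3, 8]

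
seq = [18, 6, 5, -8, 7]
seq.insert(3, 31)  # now [18, 6, 5, 31, -8, 7]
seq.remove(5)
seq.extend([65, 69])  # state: [18, 6, 31, -8, 7, 65, 69]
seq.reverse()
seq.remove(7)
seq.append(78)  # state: [69, 65, -8, 31, 6, 18, 78]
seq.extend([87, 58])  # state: [69, 65, -8, 31, 6, 18, 78, 87, 58]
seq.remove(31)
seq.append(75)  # [69, 65, -8, 6, 18, 78, 87, 58, 75]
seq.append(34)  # [69, 65, -8, 6, 18, 78, 87, 58, 75, 34]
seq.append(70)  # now [69, 65, -8, 6, 18, 78, 87, 58, 75, 34, 70]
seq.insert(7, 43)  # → [69, 65, -8, 6, 18, 78, 87, 43, 58, 75, 34, 70]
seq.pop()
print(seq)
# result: [69, 65, -8, 6, 18, 78, 87, 43, 58, 75, 34]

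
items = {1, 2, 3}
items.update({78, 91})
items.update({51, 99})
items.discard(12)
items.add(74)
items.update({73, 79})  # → {1, 2, 3, 51, 73, 74, 78, 79, 91, 99}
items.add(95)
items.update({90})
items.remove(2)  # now {1, 3, 51, 73, 74, 78, 79, 90, 91, 95, 99}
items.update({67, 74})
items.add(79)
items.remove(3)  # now {1, 51, 67, 73, 74, 78, 79, 90, 91, 95, 99}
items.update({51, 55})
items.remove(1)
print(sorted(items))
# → [51, 55, 67, 73, 74, 78, 79, 90, 91, 95, 99]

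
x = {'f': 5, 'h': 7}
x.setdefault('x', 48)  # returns 48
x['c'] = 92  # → {'f': 5, 'h': 7, 'x': 48, 'c': 92}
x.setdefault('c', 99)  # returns 92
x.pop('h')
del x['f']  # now {'x': 48, 'c': 92}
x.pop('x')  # 48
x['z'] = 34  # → {'c': 92, 'z': 34}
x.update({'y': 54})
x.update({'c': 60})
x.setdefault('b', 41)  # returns 41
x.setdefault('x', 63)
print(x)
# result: {'c': 60, 'z': 34, 'y': 54, 'b': 41, 'x': 63}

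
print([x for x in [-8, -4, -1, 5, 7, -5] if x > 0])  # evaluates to [5, 7]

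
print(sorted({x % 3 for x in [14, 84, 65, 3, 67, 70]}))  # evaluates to [0, 1, 2]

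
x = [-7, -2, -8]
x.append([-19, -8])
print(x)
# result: [-7, -2, -8, [-19, -8]]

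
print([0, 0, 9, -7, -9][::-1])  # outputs [-9, -7, 9, 0, 0]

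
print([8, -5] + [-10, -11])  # [8, -5, -10, -11]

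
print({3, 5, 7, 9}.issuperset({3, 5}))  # True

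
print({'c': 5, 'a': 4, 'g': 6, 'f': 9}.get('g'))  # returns 6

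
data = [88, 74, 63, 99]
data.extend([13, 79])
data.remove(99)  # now [88, 74, 63, 13, 79]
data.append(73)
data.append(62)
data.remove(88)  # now [74, 63, 13, 79, 73, 62]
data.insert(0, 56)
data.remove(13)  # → [56, 74, 63, 79, 73, 62]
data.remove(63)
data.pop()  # 62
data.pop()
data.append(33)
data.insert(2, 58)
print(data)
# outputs [56, 74, 58, 79, 33]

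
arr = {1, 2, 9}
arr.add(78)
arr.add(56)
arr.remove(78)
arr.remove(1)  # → {2, 9, 56}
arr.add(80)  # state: {2, 9, 56, 80}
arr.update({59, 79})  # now {2, 9, 56, 59, 79, 80}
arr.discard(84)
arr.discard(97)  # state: {2, 9, 56, 59, 79, 80}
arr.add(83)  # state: {2, 9, 56, 59, 79, 80, 83}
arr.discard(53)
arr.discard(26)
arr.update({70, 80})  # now {2, 9, 56, 59, 70, 79, 80, 83}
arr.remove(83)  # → {2, 9, 56, 59, 70, 79, 80}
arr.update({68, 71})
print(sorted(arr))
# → [2, 9, 56, 59, 68, 70, 71, 79, 80]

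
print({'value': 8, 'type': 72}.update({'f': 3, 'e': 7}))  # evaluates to None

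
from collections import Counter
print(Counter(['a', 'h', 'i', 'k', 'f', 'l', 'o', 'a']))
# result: Counter({'a': 2, 'h': 1, 'i': 1, 'k': 1, 'f': 1, 'l': 1, 'o': 1})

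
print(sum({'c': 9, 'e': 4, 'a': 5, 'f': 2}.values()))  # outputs 20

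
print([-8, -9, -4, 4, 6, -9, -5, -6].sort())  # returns None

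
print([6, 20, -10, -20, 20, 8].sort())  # None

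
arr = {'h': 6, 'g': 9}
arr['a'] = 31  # {'h': 6, 'g': 9, 'a': 31}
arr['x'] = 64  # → {'h': 6, 'g': 9, 'a': 31, 'x': 64}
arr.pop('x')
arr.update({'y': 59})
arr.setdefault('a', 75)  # 31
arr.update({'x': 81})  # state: {'h': 6, 'g': 9, 'a': 31, 'y': 59, 'x': 81}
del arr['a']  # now {'h': 6, 'g': 9, 'y': 59, 'x': 81}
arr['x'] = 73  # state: {'h': 6, 'g': 9, 'y': 59, 'x': 73}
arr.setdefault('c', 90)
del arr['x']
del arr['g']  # {'h': 6, 'y': 59, 'c': 90}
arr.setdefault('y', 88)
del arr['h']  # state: {'y': 59, 'c': 90}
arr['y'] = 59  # {'y': 59, 'c': 90}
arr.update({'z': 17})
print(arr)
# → {'y': 59, 'c': 90, 'z': 17}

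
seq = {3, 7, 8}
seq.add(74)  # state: {3, 7, 8, 74}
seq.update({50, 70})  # {3, 7, 8, 50, 70, 74}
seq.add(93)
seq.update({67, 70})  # {3, 7, 8, 50, 67, 70, 74, 93}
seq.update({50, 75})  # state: {3, 7, 8, 50, 67, 70, 74, 75, 93}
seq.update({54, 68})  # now {3, 7, 8, 50, 54, 67, 68, 70, 74, 75, 93}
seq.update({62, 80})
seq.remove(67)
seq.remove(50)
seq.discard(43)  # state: {3, 7, 8, 54, 62, 68, 70, 74, 75, 80, 93}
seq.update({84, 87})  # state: {3, 7, 8, 54, 62, 68, 70, 74, 75, 80, 84, 87, 93}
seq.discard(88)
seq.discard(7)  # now {3, 8, 54, 62, 68, 70, 74, 75, 80, 84, 87, 93}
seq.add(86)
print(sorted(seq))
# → [3, 8, 54, 62, 68, 70, 74, 75, 80, 84, 86, 87, 93]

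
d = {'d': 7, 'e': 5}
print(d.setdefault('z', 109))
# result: 109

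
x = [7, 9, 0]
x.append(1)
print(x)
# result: [7, 9, 0, 1]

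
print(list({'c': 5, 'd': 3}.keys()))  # ['c', 'd']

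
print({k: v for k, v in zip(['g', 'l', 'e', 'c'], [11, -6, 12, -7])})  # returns {'g': 11, 'l': -6, 'e': 12, 'c': -7}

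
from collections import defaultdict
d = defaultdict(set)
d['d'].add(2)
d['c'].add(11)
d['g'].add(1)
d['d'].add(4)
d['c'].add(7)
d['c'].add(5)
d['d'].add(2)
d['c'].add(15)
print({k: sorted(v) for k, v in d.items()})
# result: {'d': [2, 4], 'c': [5, 7, 11, 15], 'g': [1]}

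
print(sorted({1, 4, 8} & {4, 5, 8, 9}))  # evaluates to [4, 8]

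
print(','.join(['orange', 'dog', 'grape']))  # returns orange,dog,grape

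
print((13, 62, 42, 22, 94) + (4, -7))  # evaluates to (13, 62, 42, 22, 94, 4, -7)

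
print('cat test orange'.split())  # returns ['cat', 'test', 'orange']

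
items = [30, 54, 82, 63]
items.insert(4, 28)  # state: [30, 54, 82, 63, 28]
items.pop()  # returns 28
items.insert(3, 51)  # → [30, 54, 82, 51, 63]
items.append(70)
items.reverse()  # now [70, 63, 51, 82, 54, 30]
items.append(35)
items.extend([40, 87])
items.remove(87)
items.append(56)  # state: [70, 63, 51, 82, 54, 30, 35, 40, 56]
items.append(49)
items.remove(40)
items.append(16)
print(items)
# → [70, 63, 51, 82, 54, 30, 35, 56, 49, 16]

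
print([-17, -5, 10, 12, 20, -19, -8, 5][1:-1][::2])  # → [-5, 12, -19]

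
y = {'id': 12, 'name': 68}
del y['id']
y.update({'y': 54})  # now {'name': 68, 'y': 54}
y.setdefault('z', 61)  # 61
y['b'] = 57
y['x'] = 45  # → {'name': 68, 'y': 54, 'z': 61, 'b': 57, 'x': 45}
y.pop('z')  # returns 61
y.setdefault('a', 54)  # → 54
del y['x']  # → {'name': 68, 'y': 54, 'b': 57, 'a': 54}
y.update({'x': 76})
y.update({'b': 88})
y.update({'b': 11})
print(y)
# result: {'name': 68, 'y': 54, 'b': 11, 'a': 54, 'x': 76}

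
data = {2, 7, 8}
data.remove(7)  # {2, 8}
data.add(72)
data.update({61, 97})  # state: {2, 8, 61, 72, 97}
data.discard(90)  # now {2, 8, 61, 72, 97}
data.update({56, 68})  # {2, 8, 56, 61, 68, 72, 97}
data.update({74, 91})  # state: {2, 8, 56, 61, 68, 72, 74, 91, 97}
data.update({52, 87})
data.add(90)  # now {2, 8, 52, 56, 61, 68, 72, 74, 87, 90, 91, 97}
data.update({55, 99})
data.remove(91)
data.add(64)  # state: {2, 8, 52, 55, 56, 61, 64, 68, 72, 74, 87, 90, 97, 99}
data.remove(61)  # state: {2, 8, 52, 55, 56, 64, 68, 72, 74, 87, 90, 97, 99}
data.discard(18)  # {2, 8, 52, 55, 56, 64, 68, 72, 74, 87, 90, 97, 99}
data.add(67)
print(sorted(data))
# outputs [2, 8, 52, 55, 56, 64, 67, 68, 72, 74, 87, 90, 97, 99]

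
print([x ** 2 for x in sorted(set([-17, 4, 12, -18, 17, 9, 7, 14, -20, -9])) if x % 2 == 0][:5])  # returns [400, 324, 16, 144, 196]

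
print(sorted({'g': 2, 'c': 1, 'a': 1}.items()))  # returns [('a', 1), ('c', 1), ('g', 2)]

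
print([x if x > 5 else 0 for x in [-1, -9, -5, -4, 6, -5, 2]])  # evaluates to [0, 0, 0, 0, 6, 0, 0]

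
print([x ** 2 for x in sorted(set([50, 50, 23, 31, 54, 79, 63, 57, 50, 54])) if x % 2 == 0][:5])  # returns [2500, 2916]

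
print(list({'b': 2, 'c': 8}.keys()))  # ['b', 'c']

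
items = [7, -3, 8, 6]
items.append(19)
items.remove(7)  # [-3, 8, 6, 19]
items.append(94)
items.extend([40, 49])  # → [-3, 8, 6, 19, 94, 40, 49]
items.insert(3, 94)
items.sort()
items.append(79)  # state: [-3, 6, 8, 19, 40, 49, 94, 94, 79]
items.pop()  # 79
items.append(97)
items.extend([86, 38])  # [-3, 6, 8, 19, 40, 49, 94, 94, 97, 86, 38]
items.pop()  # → 38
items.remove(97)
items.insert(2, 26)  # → [-3, 6, 26, 8, 19, 40, 49, 94, 94, 86]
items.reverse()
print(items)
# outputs [86, 94, 94, 49, 40, 19, 8, 26, 6, -3]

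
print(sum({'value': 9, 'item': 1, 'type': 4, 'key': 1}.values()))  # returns 15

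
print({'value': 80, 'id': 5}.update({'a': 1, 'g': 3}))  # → None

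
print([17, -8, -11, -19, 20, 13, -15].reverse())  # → None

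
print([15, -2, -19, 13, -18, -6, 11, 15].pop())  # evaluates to 15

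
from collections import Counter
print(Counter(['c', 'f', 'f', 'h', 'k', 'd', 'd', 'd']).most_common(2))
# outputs [('d', 3), ('f', 2)]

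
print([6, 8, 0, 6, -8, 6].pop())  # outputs 6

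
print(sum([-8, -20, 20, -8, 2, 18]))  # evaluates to 4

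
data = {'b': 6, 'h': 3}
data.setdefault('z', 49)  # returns 49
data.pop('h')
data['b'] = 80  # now {'b': 80, 'z': 49}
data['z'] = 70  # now {'b': 80, 'z': 70}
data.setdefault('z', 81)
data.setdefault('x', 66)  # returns 66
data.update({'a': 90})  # {'b': 80, 'z': 70, 'x': 66, 'a': 90}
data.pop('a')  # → 90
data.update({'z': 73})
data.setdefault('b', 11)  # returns 80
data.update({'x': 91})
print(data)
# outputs {'b': 80, 'z': 73, 'x': 91}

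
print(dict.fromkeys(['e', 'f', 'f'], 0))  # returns {'e': 0, 'f': 0}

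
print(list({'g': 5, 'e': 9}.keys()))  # ['g', 'e']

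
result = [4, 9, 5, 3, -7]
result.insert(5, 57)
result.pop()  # 57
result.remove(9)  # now [4, 5, 3, -7]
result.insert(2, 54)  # [4, 5, 54, 3, -7]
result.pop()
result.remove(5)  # [4, 54, 3]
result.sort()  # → [3, 4, 54]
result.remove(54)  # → [3, 4]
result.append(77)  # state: [3, 4, 77]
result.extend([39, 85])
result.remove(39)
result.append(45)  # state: [3, 4, 77, 85, 45]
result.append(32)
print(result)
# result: [3, 4, 77, 85, 45, 32]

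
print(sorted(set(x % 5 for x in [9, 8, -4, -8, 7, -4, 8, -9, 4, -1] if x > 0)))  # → [2, 3, 4]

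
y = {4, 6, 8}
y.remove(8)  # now {4, 6}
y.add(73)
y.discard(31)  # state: {4, 6, 73}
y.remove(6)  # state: {4, 73}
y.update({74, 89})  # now {4, 73, 74, 89}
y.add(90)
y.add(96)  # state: {4, 73, 74, 89, 90, 96}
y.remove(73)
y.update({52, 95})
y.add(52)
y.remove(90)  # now {4, 52, 74, 89, 95, 96}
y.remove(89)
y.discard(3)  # {4, 52, 74, 95, 96}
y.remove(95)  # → {4, 52, 74, 96}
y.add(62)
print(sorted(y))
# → [4, 52, 62, 74, 96]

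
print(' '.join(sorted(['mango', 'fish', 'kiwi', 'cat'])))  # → cat fish kiwi mango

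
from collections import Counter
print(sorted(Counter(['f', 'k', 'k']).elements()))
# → ['f', 'k', 'k']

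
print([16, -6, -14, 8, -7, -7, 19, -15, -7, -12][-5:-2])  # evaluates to [-7, 19, -15]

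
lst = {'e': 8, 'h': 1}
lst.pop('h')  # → 1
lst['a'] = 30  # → {'e': 8, 'a': 30}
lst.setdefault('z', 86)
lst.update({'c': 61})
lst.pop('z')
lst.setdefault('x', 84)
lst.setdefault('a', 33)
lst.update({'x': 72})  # {'e': 8, 'a': 30, 'c': 61, 'x': 72}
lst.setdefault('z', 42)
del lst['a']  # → {'e': 8, 'c': 61, 'x': 72, 'z': 42}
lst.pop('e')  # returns 8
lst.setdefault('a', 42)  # 42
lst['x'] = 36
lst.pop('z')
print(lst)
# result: {'c': 61, 'x': 36, 'a': 42}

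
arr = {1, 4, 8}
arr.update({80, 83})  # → {1, 4, 8, 80, 83}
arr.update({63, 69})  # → {1, 4, 8, 63, 69, 80, 83}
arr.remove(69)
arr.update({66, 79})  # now {1, 4, 8, 63, 66, 79, 80, 83}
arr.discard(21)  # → {1, 4, 8, 63, 66, 79, 80, 83}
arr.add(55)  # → {1, 4, 8, 55, 63, 66, 79, 80, 83}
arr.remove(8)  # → {1, 4, 55, 63, 66, 79, 80, 83}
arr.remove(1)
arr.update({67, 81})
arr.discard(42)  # {4, 55, 63, 66, 67, 79, 80, 81, 83}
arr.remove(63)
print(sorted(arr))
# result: [4, 55, 66, 67, 79, 80, 81, 83]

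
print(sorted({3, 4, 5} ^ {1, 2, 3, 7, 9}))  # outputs [1, 2, 4, 5, 7, 9]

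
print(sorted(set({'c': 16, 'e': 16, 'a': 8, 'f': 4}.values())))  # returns [4, 8, 16]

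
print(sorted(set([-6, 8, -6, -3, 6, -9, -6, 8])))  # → [-9, -6, -3, 6, 8]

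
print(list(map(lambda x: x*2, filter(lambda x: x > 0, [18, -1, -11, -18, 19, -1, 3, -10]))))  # [36, 38, 6]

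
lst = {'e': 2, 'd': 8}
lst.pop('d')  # 8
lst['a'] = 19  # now {'e': 2, 'a': 19}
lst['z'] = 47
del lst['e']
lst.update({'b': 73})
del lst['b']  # {'a': 19, 'z': 47}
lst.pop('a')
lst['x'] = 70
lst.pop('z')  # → 47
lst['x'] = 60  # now {'x': 60}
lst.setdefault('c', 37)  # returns 37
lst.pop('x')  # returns 60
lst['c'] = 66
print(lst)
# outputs {'c': 66}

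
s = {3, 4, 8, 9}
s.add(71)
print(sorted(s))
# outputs [3, 4, 8, 9, 71]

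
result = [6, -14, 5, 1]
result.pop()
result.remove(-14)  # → [6, 5]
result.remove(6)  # [5]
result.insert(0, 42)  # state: [42, 5]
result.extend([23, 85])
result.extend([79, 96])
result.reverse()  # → [96, 79, 85, 23, 5, 42]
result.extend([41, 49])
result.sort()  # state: [5, 23, 41, 42, 49, 79, 85, 96]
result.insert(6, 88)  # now [5, 23, 41, 42, 49, 79, 88, 85, 96]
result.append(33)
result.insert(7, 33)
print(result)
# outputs [5, 23, 41, 42, 49, 79, 88, 33, 85, 96, 33]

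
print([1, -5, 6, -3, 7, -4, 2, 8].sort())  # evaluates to None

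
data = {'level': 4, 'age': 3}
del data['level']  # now {'age': 3}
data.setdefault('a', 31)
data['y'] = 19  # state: {'age': 3, 'a': 31, 'y': 19}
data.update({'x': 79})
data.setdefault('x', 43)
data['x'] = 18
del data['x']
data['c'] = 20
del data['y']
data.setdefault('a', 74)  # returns 31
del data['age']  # {'a': 31, 'c': 20}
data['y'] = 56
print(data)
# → {'a': 31, 'c': 20, 'y': 56}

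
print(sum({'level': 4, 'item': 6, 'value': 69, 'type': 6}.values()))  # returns 85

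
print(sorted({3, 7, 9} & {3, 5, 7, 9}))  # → [3, 7, 9]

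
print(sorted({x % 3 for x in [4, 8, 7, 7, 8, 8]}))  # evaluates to [1, 2]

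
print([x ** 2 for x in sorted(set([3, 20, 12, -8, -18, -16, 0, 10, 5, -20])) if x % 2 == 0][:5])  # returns [400, 324, 256, 64, 0]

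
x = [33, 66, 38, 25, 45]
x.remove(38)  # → [33, 66, 25, 45]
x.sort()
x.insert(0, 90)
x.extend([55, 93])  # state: [90, 25, 33, 45, 66, 55, 93]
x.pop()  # 93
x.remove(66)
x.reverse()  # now [55, 45, 33, 25, 90]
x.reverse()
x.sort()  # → [25, 33, 45, 55, 90]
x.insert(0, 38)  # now [38, 25, 33, 45, 55, 90]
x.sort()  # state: [25, 33, 38, 45, 55, 90]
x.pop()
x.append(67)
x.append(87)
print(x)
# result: [25, 33, 38, 45, 55, 67, 87]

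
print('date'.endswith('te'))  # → True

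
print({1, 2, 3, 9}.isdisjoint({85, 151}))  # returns True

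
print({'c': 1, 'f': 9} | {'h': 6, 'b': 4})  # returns {'c': 1, 'f': 9, 'h': 6, 'b': 4}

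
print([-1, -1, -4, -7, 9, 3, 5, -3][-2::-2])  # [5, 9, -4, -1]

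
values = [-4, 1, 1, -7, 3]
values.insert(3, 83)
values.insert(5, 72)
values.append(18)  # [-4, 1, 1, 83, -7, 72, 3, 18]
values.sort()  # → [-7, -4, 1, 1, 3, 18, 72, 83]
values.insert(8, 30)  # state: [-7, -4, 1, 1, 3, 18, 72, 83, 30]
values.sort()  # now [-7, -4, 1, 1, 3, 18, 30, 72, 83]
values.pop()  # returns 83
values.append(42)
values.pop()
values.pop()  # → 72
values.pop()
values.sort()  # [-7, -4, 1, 1, 3, 18]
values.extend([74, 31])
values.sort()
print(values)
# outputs [-7, -4, 1, 1, 3, 18, 31, 74]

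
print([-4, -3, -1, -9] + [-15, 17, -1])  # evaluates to [-4, -3, -1, -9, -15, 17, -1]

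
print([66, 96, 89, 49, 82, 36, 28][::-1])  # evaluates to [28, 36, 82, 49, 89, 96, 66]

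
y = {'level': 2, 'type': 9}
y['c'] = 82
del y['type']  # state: {'level': 2, 'c': 82}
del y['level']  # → {'c': 82}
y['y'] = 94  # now {'c': 82, 'y': 94}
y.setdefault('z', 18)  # 18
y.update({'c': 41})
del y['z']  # {'c': 41, 'y': 94}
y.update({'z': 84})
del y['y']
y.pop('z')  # 84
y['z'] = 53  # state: {'c': 41, 'z': 53}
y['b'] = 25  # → {'c': 41, 'z': 53, 'b': 25}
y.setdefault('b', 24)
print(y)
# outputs {'c': 41, 'z': 53, 'b': 25}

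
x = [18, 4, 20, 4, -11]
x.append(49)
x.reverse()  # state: [49, -11, 4, 20, 4, 18]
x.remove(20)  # [49, -11, 4, 4, 18]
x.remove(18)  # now [49, -11, 4, 4]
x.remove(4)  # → [49, -11, 4]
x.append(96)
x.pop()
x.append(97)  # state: [49, -11, 4, 97]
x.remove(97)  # [49, -11, 4]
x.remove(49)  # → [-11, 4]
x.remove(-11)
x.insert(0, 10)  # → [10, 4]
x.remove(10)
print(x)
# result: [4]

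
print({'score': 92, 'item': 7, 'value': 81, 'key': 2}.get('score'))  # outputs 92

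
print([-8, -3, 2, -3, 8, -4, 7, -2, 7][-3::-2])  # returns [7, 8, 2, -8]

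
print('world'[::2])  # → wrd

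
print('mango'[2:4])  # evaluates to ng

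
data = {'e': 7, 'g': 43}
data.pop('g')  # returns 43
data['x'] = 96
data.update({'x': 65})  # {'e': 7, 'x': 65}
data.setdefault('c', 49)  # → 49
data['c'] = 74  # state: {'e': 7, 'x': 65, 'c': 74}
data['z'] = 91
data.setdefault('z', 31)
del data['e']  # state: {'x': 65, 'c': 74, 'z': 91}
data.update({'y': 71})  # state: {'x': 65, 'c': 74, 'z': 91, 'y': 71}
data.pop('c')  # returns 74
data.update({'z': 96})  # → {'x': 65, 'z': 96, 'y': 71}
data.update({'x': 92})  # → {'x': 92, 'z': 96, 'y': 71}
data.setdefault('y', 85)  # 71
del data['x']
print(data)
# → {'z': 96, 'y': 71}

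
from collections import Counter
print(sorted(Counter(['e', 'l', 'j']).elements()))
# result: ['e', 'j', 'l']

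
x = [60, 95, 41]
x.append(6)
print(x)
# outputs [60, 95, 41, 6]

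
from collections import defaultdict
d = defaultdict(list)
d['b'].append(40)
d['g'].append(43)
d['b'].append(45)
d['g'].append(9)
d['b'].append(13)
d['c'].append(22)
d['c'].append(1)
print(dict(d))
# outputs {'b': [40, 45, 13], 'g': [43, 9], 'c': [22, 1]}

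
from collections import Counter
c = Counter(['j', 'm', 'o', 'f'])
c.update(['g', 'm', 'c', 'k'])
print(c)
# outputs Counter({'m': 2, 'j': 1, 'o': 1, 'f': 1, 'g': 1, 'c': 1, 'k': 1})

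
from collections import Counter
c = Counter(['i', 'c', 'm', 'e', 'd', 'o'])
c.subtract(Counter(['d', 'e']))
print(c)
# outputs Counter({'i': 1, 'c': 1, 'm': 1, 'o': 1, 'e': 0, 'd': 0})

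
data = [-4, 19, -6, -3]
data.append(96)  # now [-4, 19, -6, -3, 96]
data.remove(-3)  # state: [-4, 19, -6, 96]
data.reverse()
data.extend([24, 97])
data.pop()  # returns 97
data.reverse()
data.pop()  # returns 96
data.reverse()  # [-6, 19, -4, 24]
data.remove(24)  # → [-6, 19, -4]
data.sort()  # [-6, -4, 19]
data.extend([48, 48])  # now [-6, -4, 19, 48, 48]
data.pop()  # 48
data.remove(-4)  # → [-6, 19, 48]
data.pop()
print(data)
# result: [-6, 19]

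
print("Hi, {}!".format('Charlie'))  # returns Hi, Charlie!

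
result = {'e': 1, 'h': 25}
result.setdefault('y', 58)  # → 58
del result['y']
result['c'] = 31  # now {'e': 1, 'h': 25, 'c': 31}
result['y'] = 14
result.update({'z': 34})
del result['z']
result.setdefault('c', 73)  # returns 31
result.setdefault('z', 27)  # 27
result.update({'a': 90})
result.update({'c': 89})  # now {'e': 1, 'h': 25, 'c': 89, 'y': 14, 'z': 27, 'a': 90}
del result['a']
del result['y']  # {'e': 1, 'h': 25, 'c': 89, 'z': 27}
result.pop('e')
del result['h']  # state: {'c': 89, 'z': 27}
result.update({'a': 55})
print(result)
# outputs {'c': 89, 'z': 27, 'a': 55}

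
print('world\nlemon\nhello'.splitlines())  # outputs ['world', 'lemon', 'hello']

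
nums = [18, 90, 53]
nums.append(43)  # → [18, 90, 53, 43]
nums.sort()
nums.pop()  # 90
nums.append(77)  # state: [18, 43, 53, 77]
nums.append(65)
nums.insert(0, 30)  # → [30, 18, 43, 53, 77, 65]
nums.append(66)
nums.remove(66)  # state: [30, 18, 43, 53, 77, 65]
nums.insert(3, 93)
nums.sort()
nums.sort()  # [18, 30, 43, 53, 65, 77, 93]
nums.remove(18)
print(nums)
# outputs [30, 43, 53, 65, 77, 93]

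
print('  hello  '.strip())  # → hello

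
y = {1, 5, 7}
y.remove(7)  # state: {1, 5}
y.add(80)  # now {1, 5, 80}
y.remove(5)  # {1, 80}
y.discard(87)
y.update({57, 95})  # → {1, 57, 80, 95}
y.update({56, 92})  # {1, 56, 57, 80, 92, 95}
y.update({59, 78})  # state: {1, 56, 57, 59, 78, 80, 92, 95}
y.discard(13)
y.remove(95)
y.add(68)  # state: {1, 56, 57, 59, 68, 78, 80, 92}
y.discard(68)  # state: {1, 56, 57, 59, 78, 80, 92}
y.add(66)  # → {1, 56, 57, 59, 66, 78, 80, 92}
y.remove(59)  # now {1, 56, 57, 66, 78, 80, 92}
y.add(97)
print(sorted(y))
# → [1, 56, 57, 66, 78, 80, 92, 97]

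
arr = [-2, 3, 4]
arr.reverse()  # [4, 3, -2]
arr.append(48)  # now [4, 3, -2, 48]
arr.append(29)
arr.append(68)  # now [4, 3, -2, 48, 29, 68]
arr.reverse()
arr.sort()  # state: [-2, 3, 4, 29, 48, 68]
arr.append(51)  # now [-2, 3, 4, 29, 48, 68, 51]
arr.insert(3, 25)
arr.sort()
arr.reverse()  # [68, 51, 48, 29, 25, 4, 3, -2]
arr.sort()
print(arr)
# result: [-2, 3, 4, 25, 29, 48, 51, 68]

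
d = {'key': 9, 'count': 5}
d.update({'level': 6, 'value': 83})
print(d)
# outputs {'key': 9, 'count': 5, 'level': 6, 'value': 83}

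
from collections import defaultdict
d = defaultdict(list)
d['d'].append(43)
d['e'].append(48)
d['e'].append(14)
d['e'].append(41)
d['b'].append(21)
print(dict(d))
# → {'d': [43], 'e': [48, 14, 41], 'b': [21]}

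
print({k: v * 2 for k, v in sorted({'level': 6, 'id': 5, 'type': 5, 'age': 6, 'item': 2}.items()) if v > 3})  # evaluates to {'age': 12, 'id': 10, 'level': 12, 'type': 10}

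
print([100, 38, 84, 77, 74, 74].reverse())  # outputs None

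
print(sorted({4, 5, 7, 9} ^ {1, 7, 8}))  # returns [1, 4, 5, 8, 9]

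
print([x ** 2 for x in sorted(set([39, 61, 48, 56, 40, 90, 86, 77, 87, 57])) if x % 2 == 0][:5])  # [1600, 2304, 3136, 7396, 8100]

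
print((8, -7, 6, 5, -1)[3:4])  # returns (5,)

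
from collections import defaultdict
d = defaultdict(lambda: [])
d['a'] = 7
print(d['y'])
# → []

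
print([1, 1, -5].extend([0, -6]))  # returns None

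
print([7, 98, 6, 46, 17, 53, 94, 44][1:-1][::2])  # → [98, 46, 53]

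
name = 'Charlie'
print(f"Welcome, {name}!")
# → Welcome, Charlie!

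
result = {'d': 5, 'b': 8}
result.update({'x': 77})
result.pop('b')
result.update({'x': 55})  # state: {'d': 5, 'x': 55}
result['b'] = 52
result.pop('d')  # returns 5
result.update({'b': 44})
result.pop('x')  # 55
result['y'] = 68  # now {'b': 44, 'y': 68}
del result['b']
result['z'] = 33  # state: {'y': 68, 'z': 33}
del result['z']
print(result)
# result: {'y': 68}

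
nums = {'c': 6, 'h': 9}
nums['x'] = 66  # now {'c': 6, 'h': 9, 'x': 66}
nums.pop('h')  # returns 9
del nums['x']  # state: {'c': 6}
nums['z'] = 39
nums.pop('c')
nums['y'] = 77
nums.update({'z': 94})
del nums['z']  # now {'y': 77}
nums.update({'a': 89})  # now {'y': 77, 'a': 89}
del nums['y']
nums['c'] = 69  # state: {'a': 89, 'c': 69}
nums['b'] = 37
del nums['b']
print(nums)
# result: {'a': 89, 'c': 69}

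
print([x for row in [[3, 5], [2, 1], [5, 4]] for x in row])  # [3, 5, 2, 1, 5, 4]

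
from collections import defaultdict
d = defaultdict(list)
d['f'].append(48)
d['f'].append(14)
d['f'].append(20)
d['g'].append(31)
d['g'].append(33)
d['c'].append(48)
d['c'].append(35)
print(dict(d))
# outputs {'f': [48, 14, 20], 'g': [31, 33], 'c': [48, 35]}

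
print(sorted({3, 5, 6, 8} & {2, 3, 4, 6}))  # [3, 6]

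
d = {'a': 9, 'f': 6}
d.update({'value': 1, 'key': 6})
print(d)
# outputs {'a': 9, 'f': 6, 'value': 1, 'key': 6}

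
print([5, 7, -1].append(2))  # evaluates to None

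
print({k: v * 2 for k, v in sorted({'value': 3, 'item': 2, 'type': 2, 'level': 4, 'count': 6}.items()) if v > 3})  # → {'count': 12, 'level': 8}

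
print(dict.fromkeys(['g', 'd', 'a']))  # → {'g': None, 'd': None, 'a': None}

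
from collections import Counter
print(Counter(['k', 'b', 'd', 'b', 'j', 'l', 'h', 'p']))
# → Counter({'b': 2, 'k': 1, 'd': 1, 'j': 1, 'l': 1, 'h': 1, 'p': 1})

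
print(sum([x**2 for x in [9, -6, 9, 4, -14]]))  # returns 410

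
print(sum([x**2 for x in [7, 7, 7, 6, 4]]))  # 199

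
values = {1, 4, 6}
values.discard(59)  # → {1, 4, 6}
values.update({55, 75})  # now {1, 4, 6, 55, 75}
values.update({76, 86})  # {1, 4, 6, 55, 75, 76, 86}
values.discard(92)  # {1, 4, 6, 55, 75, 76, 86}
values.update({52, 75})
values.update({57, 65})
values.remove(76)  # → {1, 4, 6, 52, 55, 57, 65, 75, 86}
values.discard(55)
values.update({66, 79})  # {1, 4, 6, 52, 57, 65, 66, 75, 79, 86}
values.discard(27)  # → {1, 4, 6, 52, 57, 65, 66, 75, 79, 86}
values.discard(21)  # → {1, 4, 6, 52, 57, 65, 66, 75, 79, 86}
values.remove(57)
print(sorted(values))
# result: [1, 4, 6, 52, 65, 66, 75, 79, 86]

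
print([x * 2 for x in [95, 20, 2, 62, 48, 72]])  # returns [190, 40, 4, 124, 96, 144]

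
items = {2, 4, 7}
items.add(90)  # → {2, 4, 7, 90}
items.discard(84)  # {2, 4, 7, 90}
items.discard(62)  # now {2, 4, 7, 90}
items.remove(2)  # {4, 7, 90}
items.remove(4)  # {7, 90}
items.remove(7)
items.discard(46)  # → {90}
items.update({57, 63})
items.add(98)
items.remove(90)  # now {57, 63, 98}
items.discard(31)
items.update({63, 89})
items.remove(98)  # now {57, 63, 89}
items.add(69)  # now {57, 63, 69, 89}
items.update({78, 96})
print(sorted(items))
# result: [57, 63, 69, 78, 89, 96]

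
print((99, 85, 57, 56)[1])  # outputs 85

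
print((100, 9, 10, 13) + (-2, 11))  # (100, 9, 10, 13, -2, 11)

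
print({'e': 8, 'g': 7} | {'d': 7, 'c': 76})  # {'e': 8, 'g': 7, 'd': 7, 'c': 76}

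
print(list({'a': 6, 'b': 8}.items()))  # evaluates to [('a', 6), ('b', 8)]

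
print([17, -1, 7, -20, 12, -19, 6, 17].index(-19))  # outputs 5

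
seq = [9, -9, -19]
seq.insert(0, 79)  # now [79, 9, -9, -19]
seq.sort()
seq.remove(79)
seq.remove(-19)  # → [-9, 9]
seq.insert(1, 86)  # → [-9, 86, 9]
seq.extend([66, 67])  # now [-9, 86, 9, 66, 67]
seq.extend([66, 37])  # [-9, 86, 9, 66, 67, 66, 37]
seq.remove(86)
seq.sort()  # [-9, 9, 37, 66, 66, 67]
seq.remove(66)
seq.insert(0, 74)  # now [74, -9, 9, 37, 66, 67]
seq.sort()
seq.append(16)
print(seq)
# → [-9, 9, 37, 66, 67, 74, 16]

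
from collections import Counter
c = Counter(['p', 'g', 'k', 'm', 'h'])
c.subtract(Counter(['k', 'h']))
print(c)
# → Counter({'p': 1, 'g': 1, 'm': 1, 'k': 0, 'h': 0})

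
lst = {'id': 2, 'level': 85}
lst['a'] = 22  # {'id': 2, 'level': 85, 'a': 22}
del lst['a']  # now {'id': 2, 'level': 85}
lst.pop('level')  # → 85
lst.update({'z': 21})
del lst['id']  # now {'z': 21}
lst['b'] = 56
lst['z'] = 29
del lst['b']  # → {'z': 29}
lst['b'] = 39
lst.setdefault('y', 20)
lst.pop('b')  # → 39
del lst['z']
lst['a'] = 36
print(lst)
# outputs {'y': 20, 'a': 36}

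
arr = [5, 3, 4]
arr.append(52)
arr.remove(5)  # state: [3, 4, 52]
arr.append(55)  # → [3, 4, 52, 55]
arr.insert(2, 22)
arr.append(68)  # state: [3, 4, 22, 52, 55, 68]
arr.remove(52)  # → [3, 4, 22, 55, 68]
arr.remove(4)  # [3, 22, 55, 68]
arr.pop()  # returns 68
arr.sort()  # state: [3, 22, 55]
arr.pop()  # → 55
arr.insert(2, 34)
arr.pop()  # 34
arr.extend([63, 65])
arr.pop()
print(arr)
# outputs [3, 22, 63]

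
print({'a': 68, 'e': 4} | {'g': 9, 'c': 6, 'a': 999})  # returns {'a': 999, 'e': 4, 'g': 9, 'c': 6}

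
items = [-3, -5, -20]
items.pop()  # -20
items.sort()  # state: [-5, -3]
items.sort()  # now [-5, -3]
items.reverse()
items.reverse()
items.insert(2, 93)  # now [-5, -3, 93]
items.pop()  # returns 93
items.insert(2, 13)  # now [-5, -3, 13]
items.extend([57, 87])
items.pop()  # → 87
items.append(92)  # [-5, -3, 13, 57, 92]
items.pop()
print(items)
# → [-5, -3, 13, 57]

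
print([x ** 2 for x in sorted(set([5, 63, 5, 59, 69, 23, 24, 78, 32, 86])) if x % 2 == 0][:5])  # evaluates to [576, 1024, 6084, 7396]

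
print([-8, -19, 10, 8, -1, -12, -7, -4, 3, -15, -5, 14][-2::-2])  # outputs [-5, 3, -7, -1, 10, -8]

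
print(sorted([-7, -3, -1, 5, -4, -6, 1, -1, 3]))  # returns [-7, -6, -4, -3, -1, -1, 1, 3, 5]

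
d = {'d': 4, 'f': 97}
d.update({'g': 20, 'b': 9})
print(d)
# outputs {'d': 4, 'f': 97, 'g': 20, 'b': 9}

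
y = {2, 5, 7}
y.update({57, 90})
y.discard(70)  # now {2, 5, 7, 57, 90}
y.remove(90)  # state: {2, 5, 7, 57}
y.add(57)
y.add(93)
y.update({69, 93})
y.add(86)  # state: {2, 5, 7, 57, 69, 86, 93}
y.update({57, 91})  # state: {2, 5, 7, 57, 69, 86, 91, 93}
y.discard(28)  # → {2, 5, 7, 57, 69, 86, 91, 93}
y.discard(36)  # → {2, 5, 7, 57, 69, 86, 91, 93}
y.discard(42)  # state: {2, 5, 7, 57, 69, 86, 91, 93}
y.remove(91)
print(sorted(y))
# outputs [2, 5, 7, 57, 69, 86, 93]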